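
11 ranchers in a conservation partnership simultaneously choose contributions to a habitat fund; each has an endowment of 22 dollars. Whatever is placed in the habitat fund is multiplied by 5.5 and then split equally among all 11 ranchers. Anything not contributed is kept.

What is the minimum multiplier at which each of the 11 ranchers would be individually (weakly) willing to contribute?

11

A contributed unit returns (multiplier)/11 to its contributor.
This reaches 1 exactly when the multiplier is 11.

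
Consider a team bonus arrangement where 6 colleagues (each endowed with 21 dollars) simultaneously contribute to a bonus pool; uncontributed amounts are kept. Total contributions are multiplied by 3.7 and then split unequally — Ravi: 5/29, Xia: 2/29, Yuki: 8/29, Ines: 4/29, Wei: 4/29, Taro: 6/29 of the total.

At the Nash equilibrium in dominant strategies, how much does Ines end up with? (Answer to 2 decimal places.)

31.72 dollars

Each unit j contributes comes back to j as 3.7 × (j's share), so j prefers to contribute only if that share exceeds 1/3.7 = 0.2703; otherwise keeping the unit dominates.
Only Yuki (8/29) clears that bar, contributing 21; the remaining 5 contribute 0. Total contributed: 21.
Ines keeps 21 and receives 3.7 × 21 × 4/29 = 10.72 from the bonus pool, for a payoff of 31.72.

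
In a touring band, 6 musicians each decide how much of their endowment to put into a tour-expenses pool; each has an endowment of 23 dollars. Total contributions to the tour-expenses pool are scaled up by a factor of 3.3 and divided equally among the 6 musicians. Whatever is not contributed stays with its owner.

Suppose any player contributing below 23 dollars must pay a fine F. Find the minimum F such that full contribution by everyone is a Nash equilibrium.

Given the others contribute fully, the best deviation is to contribute 0 (any partial contribution still incurs the fine and gives up units whose private return 0.5500 is below 1).
Deviating from 23 to 0 saves 23 dollars but forfeits the deviator's share of the drop in the tour-expenses pool: 3.3/6 × 23 = 12.65.
So the deviation gain is 23 − 12.65 = 10.35, and the fine must be at least 10.35 dollars to wipe it out.

10.35 dollars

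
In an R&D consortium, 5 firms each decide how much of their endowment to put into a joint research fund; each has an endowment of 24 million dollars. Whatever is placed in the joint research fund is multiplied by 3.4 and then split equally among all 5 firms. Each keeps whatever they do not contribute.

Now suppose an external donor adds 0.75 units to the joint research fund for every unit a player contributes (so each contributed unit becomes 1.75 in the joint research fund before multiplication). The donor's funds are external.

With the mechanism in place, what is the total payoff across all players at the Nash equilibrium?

714.00 million dollars

With the mechanism, a contributed unit returns 3.4 × 1.75 / 5 = 1.1900 per unit of net cost to the contributor — now above 1 — so contributing fully is weakly dominant for every player.
So the Nash equilibrium is full contribution by all 5; the group earns 3.4 × 1.75 × 120 = 714.00.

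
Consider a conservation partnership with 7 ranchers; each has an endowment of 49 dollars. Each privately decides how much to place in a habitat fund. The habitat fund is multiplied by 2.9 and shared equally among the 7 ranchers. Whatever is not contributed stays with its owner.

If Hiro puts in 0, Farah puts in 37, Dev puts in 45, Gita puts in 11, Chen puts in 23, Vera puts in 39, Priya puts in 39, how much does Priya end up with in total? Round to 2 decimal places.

90.37 dollars

Total contributed: 0 + 37 + 45 + 11 + 23 + 39 + 39 = 194.
Each receives 2.9 × 194 / 7 = 80.37 from the habitat fund.
Priya keeps 49 − 39 = 10, so Priya's payoff is 10 + 80.37 = 90.37.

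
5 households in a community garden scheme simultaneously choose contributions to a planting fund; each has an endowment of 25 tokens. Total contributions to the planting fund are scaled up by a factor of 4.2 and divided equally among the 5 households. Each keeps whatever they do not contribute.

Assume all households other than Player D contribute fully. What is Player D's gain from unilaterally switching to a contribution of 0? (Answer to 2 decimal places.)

4.00 tokens

Switching from a contribution of 25 to 0 lets Player D keep an extra 25 tokens, but lowers the planting fund by 25, which costs Player D their own share of that drop: 4.2/5 × 25 = 21.00.
Net gain = 25 − 21.00 = 4.00. The private return per contributed unit (0.8400) is below 1, so free-riding is indeed the best response regardless of what the others do.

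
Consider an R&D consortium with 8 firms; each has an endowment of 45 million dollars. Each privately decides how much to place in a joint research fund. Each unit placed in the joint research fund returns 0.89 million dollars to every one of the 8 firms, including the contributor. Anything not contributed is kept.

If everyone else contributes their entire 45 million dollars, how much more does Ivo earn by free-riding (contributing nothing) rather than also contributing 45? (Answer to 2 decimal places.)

Switching from a contribution of 45 to 0 lets Ivo keep an extra 45 million dollars, but lowers the joint research fund by 45, which costs Ivo their own share of that drop: 0.89 × 45 = 40.05.
Net gain = 45 − 40.05 = 4.95. The private return per contributed unit (0.89) is below 1, so free-riding is indeed the best response regardless of what the others do.

4.95 million dollars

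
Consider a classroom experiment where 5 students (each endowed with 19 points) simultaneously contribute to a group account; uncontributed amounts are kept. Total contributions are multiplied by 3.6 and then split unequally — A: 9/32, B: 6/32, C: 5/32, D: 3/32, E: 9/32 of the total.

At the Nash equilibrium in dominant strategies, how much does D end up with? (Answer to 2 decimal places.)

31.83 points

Each unit j contributes comes back to j as 3.6 × (j's share), so j prefers to contribute only if that share exceeds 1/3.6 = 0.2778; otherwise keeping the unit dominates.
A and E clear that bar, contributing 19 each; the remaining 3 contribute 0. Total contributed: 38.
D keeps 19 and receives 3.6 × 38 × 3/32 = 12.83 from the group account, for a payoff of 31.83.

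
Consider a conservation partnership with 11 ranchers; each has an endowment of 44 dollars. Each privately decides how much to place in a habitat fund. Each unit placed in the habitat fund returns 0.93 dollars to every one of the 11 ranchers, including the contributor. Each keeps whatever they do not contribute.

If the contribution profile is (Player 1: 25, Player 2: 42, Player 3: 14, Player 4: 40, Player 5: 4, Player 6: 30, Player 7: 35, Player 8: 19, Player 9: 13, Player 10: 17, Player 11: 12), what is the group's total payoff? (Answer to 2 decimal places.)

Total contributed: 25 + 42 + 14 + 40 + 4 + 30 + 35 + 19 + 13 + 17 + 12 = 251; total kept: 11 × 44 − 251 = 233.
The habitat fund pays out 0.93 × 11 × 251 = 2567.73 in aggregate.
Group total = 233 + 2567.73 = 2800.73.

2800.73 dollars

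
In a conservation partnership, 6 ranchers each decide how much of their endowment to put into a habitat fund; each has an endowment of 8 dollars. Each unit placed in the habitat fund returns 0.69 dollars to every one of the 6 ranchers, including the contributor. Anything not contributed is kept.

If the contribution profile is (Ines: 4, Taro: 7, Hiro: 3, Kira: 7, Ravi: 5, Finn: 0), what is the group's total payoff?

Total contributed: 4 + 7 + 3 + 7 + 5 + 0 = 26; total kept: 6 × 8 − 26 = 22.
The habitat fund pays out 0.69 × 6 × 26 = 107.64 in aggregate.
Group total = 22 + 107.64 = 129.64.

129.64 dollars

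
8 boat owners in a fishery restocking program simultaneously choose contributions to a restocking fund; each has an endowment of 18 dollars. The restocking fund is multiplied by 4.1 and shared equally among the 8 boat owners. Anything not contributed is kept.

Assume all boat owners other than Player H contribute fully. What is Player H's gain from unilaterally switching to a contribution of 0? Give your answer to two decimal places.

8.78 dollars

Switching from a contribution of 18 to 0 lets Player H keep an extra 18 dollars, but lowers the restocking fund by 18, which costs Player H their own share of that drop: 4.1/8 × 18 = 9.22.
Net gain = 18 − 9.22 = 8.78. The private return per contributed unit (0.5125) is below 1, so free-riding is indeed the best response regardless of what the others do.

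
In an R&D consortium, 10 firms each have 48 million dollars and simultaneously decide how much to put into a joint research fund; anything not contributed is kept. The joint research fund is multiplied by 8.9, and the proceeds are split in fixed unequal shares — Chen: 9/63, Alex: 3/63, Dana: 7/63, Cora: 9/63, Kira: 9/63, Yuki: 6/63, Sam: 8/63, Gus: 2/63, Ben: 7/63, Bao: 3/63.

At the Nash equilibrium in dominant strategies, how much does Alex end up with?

129.37 million dollars

Player j's private return per contributed unit is 8.9 × (j's share). Contributing is weakly dominant for j when that share is at least 1/8.9 = 0.1124, and contributing 0 is dominant otherwise.
Chen, Cora, Kira and Sam clear that bar, contributing 48 each; the remaining 6 contribute 0. Total contributed: 192.
Alex keeps 48 and receives 8.9 × 192 × 3/63 = 81.37 from the joint research fund, for a payoff of 129.37.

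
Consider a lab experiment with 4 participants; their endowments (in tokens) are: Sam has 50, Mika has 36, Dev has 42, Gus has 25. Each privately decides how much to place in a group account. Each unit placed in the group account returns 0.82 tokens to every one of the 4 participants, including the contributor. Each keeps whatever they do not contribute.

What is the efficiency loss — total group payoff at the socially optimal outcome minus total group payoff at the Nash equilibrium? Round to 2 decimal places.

348.84 tokens

The private return per contributed unit is 0.82 < 1 for everyone, so the Nash equilibrium is zero contribution and the group total is Σ E_j = 50 + 36 + 42 + 25 = 153.
Each contributed unit returns 3.280 to the group, so the social optimum is full contribution by everyone: group total = 3.280 × 153 = 501.84.
Efficiency loss = (3.280 − 1) × 153 = 348.84.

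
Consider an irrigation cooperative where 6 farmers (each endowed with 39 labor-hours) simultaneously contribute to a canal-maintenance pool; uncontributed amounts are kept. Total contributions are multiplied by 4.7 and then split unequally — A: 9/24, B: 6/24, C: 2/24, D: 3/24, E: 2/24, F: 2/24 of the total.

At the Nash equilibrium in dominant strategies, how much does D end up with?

Each unit j contributes comes back to j as 4.7 × (j's share), so j prefers to contribute only if that share exceeds 1/4.7 = 0.2128; otherwise keeping the unit dominates.
A and B clear that bar, contributing 39 each; the remaining 4 contribute 0. Total contributed: 78.
D keeps 39 and receives 4.7 × 78 × 3/24 = 45.83 from the canal-maintenance pool, for a payoff of 84.83.

84.83 labor-hours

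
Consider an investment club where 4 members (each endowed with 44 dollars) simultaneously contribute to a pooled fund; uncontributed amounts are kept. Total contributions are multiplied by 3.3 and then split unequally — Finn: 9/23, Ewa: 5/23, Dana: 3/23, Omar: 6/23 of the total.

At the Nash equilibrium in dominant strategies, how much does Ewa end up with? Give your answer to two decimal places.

Player j's private return per contributed unit is 3.3 × (j's share). Contributing is weakly dominant for j when that share is at least 1/3.3 = 0.3030, and contributing 0 is dominant otherwise.
Finn alone (share 9/23) is above the threshold, contributing 44; the remaining 3 contribute 0. Total contributed: 44.
Ewa keeps 44 and receives 3.3 × 44 × 5/23 = 31.57 from the pooled fund, for a payoff of 75.57.

75.57 dollars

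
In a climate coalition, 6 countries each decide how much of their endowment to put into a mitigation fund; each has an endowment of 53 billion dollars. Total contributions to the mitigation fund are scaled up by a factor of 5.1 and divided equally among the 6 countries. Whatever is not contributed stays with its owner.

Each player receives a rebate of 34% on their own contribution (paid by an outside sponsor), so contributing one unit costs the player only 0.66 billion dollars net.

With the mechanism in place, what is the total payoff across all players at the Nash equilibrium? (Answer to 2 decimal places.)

The effective private return per unit is now (5.1/6) / 0.66 = 1.2879 > 1, so every player's dominant strategy flips to full contribution.
So the Nash equilibrium is full contribution by all 6; the group earns 6 × (53 × 0.34 + 5.1 × 53) = 1729.92.

1729.92 billion dollars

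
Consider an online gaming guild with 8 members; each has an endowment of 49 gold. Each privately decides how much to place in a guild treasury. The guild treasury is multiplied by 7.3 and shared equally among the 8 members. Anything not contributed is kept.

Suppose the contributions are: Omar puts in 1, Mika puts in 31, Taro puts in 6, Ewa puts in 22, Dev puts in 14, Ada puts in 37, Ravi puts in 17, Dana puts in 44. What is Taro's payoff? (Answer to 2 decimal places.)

Total contributed: 1 + 31 + 6 + 22 + 14 + 37 + 17 + 44 = 172.
Each receives 7.3 × 172 / 8 = 156.95 from the guild treasury.
Taro keeps 49 − 6 = 43, so Taro's payoff is 43 + 156.95 = 199.95.

199.95 gold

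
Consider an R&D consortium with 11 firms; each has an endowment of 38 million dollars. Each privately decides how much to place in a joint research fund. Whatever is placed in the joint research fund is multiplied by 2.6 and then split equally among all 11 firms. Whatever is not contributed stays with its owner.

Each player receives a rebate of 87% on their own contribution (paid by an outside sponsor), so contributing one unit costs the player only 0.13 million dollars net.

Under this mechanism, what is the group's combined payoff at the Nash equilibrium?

With the mechanism, a contributed unit returns (2.6/11) / 0.13 = 1.8182 per unit of net cost to the contributor — now above 1 — so contributing fully is weakly dominant for every player.
At the Nash equilibrium everyone contributes 38. Group total payoff = 11 × (38 × 0.87 + 2.6 × 38) = 1450.46.

1450.46 million dollars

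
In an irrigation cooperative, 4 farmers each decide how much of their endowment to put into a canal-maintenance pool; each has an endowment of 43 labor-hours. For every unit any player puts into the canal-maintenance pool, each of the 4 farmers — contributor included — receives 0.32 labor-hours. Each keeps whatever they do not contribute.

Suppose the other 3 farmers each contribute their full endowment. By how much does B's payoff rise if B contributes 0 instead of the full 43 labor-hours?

29.24 labor-hours

Switching from a contribution of 43 to 0 lets B keep an extra 43 labor-hours, but lowers the canal-maintenance pool by 43, which costs B their own share of that drop: 0.32 × 43 = 13.76.
Net gain = 43 − 13.76 = 29.24. The private return per contributed unit (0.32) is below 1, so free-riding is indeed the best response regardless of what the others do.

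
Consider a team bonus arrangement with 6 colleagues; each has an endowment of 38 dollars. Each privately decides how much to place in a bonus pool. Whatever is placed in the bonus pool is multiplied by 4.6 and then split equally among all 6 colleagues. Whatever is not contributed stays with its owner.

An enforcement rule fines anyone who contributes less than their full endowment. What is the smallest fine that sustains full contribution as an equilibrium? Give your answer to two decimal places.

8.87 dollars

Given the others contribute fully, the best deviation is to contribute 0 (any partial contribution still incurs the fine and gives up units whose private return 0.7667 is below 1).
Deviating from 38 to 0 saves 38 dollars but forfeits the deviator's share of the drop in the bonus pool: 4.6/6 × 38 = 29.13.
So the deviation gain is 38 − 29.13 = 8.87, and the fine must be at least 8.87 dollars to wipe it out.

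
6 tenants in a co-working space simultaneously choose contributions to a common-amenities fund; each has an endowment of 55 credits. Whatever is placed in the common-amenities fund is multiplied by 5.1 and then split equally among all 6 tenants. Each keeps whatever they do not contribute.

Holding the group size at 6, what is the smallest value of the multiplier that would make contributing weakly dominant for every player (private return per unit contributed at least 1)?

6

A contributed unit returns (multiplier)/6 to its contributor.
This reaches 1 exactly when the multiplier is 6.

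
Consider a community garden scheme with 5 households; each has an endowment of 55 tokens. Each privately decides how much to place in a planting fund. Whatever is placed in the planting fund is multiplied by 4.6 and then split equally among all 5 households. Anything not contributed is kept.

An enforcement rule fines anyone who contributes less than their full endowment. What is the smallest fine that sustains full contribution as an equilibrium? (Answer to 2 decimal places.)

Given the others contribute fully, the best deviation is to contribute 0 (any partial contribution still incurs the fine and gives up units whose private return 0.9200 is below 1).
Deviating from 55 to 0 saves 55 tokens but forfeits the deviator's share of the drop in the planting fund: 4.6/5 × 55 = 50.60.
So the deviation gain is 55 − 50.60 = 4.40, and the fine must be at least 4.40 tokens to wipe it out.

4.40 tokens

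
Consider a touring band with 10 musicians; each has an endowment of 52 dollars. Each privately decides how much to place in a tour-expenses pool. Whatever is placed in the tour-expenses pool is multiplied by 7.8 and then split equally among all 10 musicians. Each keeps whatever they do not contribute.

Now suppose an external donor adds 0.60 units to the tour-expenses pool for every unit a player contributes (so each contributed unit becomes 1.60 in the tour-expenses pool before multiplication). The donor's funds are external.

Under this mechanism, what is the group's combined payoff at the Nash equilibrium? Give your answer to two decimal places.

With the mechanism, a contributed unit returns 7.8 × 1.60 / 10 = 1.2480 per unit of net cost to the contributor — now above 1 — so contributing fully is weakly dominant for every player.
So the Nash equilibrium is full contribution by all 10; the group earns 7.8 × 1.60 × 520 = 6489.60.

6489.60 dollars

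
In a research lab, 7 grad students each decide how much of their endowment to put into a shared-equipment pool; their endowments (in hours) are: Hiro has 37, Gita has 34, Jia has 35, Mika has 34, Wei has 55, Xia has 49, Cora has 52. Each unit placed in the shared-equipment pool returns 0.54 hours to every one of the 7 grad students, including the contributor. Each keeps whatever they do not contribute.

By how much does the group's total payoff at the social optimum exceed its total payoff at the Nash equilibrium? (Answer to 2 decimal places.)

The private return per contributed unit is 0.54 < 1 for everyone, so the Nash equilibrium is zero contribution and the group total is Σ E_j = 37 + 34 + 35 + 34 + 55 + 49 + 52 = 296.
Each contributed unit returns 3.780 to the group, so the social optimum is full contribution by everyone: group total = 3.780 × 296 = 1118.88.
Efficiency loss = (3.780 − 1) × 296 = 822.88.

822.88 hours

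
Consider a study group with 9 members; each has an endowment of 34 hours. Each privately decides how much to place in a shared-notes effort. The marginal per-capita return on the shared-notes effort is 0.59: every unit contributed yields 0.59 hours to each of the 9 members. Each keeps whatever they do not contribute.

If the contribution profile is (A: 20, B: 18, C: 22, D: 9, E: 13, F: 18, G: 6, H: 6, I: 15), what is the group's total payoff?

853.37 hours

Total contributed: 20 + 18 + 22 + 9 + 13 + 18 + 6 + 6 + 15 = 127; total kept: 9 × 34 − 127 = 179.
The shared-notes effort pays out 0.59 × 9 × 127 = 674.37 in aggregate.
Group total = 179 + 674.37 = 853.37.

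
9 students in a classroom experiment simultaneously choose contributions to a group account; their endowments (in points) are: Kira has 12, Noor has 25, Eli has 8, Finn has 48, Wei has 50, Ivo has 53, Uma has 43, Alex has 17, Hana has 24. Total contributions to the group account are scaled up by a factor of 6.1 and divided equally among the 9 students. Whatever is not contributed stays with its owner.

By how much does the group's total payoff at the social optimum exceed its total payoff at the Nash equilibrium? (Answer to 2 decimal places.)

The private return per contributed unit is 6.1/9 = 0.6778 < 1 for every player regardless of endowment, so the Nash equilibrium is zero contribution and the group total is Σ E_j = 12 + 25 + 8 + 48 + 50 + 53 + 43 + 17 + 24 = 280.
Each contributed unit returns 6.100 to the group, so the social optimum is full contribution by everyone: group total = 6.100 × 280 = 1708.00.
Efficiency loss = (6.100 − 1) × 280 = 1428.00.

1428.00 points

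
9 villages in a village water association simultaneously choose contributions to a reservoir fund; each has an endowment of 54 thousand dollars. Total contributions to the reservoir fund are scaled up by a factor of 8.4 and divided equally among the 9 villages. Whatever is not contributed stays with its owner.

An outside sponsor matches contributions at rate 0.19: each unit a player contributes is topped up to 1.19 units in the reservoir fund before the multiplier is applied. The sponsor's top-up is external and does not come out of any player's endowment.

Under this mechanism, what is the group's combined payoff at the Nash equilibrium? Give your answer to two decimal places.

4858.06 thousand dollars

With the mechanism, a contributed unit returns 8.4 × 1.19 / 9 = 1.1107 per unit of net cost to the contributor — now above 1 — so contributing fully is weakly dominant for every player.
So the Nash equilibrium is full contribution by all 9; the group earns 8.4 × 1.19 × 486 = 4858.06.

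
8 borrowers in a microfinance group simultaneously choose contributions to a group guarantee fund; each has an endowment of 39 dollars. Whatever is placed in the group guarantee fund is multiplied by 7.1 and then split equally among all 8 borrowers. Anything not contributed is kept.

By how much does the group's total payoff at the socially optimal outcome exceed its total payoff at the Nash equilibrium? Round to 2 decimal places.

1903.20 dollars

Each contributed unit returns 7.1/8 = 0.8875 to its contributor — below 1 — so contributing 0 is dominant for every player. At the Nash equilibrium everyone keeps their 39, and the group total is 8 × 39 = 312.
Each contributed unit returns 7.100 to the group as a whole (0.8875 to each of 8 players), which exceeds 1, so the social optimum is full contribution: group total = 7.100 × 312 = 2215.20.
Efficiency loss = 2215.20 − 312 = 1903.20.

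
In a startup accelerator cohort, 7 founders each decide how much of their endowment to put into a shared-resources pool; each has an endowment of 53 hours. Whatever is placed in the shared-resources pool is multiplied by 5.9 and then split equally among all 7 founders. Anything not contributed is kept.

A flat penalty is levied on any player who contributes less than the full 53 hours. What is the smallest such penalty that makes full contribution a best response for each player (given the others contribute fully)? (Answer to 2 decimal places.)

Given the others contribute fully, the best deviation is to contribute 0 (any partial contribution still incurs the fine and gives up units whose private return 0.8429 is below 1).
Deviating from 53 to 0 saves 53 hours but forfeits the deviator's share of the drop in the shared-resources pool: 5.9/7 × 53 = 44.67.
So the deviation gain is 53 − 44.67 = 8.33, and the fine must be at least 8.33 hours to wipe it out.

8.33 hours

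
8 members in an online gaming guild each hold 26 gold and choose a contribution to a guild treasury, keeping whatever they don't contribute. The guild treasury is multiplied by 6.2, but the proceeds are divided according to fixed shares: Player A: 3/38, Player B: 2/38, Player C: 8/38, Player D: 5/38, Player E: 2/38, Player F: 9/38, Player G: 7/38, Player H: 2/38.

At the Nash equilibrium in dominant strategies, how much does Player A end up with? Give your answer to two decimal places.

64.18 gold

For player j, contributing a unit is worthwhile iff 6.2 × (j's share) ≥ 1, i.e. iff j's share is at least 0.1613.
The shares above 0.1613 belong to Player C, Player F and Player G, contributing 26 each; the remaining 5 contribute 0. Total contributed: 78.
Player A keeps 26 and receives 6.2 × 78 × 3/38 = 38.18 from the guild treasury, for a payoff of 64.18.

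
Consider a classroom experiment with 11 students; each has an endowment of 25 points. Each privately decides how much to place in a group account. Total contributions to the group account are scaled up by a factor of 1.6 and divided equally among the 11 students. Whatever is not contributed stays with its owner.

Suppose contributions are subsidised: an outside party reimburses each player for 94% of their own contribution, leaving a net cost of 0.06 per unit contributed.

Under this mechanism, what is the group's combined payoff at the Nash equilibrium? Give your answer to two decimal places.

Under the mechanism each unit contributed yields (1.6/11) / 0.06 = 2.4242 back to its contributor per unit of net cost, which exceeds 1, making full contribution the dominant choice for everyone.
At the Nash equilibrium everyone contributes 25. Group total payoff = 11 × (25 × 0.94 + 1.6 × 25) = 698.50.

698.50 points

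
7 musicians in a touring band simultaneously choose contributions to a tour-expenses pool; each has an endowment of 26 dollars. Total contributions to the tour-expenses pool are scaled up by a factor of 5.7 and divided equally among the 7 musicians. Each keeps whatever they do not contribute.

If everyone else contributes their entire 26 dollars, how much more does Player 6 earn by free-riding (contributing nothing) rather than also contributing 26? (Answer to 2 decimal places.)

4.83 dollars

Switching from a contribution of 26 to 0 lets Player 6 keep an extra 26 dollars, but lowers the tour-expenses pool by 26, which costs Player 6 their own share of that drop: 5.7/7 × 26 = 21.17.
Net gain = 26 − 21.17 = 4.83. The private return per contributed unit (0.8143) is below 1, so free-riding is indeed the best response regardless of what the others do.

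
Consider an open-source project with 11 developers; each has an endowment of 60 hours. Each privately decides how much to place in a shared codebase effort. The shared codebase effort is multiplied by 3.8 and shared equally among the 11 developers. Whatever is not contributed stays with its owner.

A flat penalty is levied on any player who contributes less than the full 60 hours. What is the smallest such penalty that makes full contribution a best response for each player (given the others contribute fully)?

39.27 hours

Given the others contribute fully, the best deviation is to contribute 0 (any partial contribution still incurs the fine and gives up units whose private return 0.3455 is below 1).
Deviating from 60 to 0 saves 60 hours but forfeits the deviator's share of the drop in the shared codebase effort: 3.8/11 × 60 = 20.73.
So the deviation gain is 60 − 20.73 = 39.27, and the fine must be at least 39.27 hours to wipe it out.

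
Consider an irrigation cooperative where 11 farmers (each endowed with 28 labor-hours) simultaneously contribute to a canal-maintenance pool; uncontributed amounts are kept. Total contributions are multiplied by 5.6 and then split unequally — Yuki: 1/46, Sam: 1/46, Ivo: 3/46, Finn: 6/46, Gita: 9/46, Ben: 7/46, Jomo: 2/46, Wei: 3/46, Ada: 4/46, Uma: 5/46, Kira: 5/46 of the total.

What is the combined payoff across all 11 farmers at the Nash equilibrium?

For player j, contributing a unit is worthwhile iff 5.6 × (j's share) ≥ 1, i.e. iff j's share is at least 0.1786.
The only share above 0.1786 is Gita's 9/46, contributing 28; the remaining 10 contribute 0. Total contributed: 28.
The canal-maintenance pool pays out 5.6 × 28 = 156.80 in total (split across the unequal shares, but the aggregate is all that matters for the group sum).
The 10 free-riders keep 28 each, adding 280. Group total = 280 + 156.80 = 436.80.

436.80 labor-hours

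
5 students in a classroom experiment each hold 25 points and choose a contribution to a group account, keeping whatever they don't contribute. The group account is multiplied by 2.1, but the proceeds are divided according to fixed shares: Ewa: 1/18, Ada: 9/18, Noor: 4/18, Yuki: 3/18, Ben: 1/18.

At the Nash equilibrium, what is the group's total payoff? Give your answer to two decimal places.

Each unit j contributes comes back to j as 2.1 × (j's share), so j prefers to contribute only if that share exceeds 1/2.1 = 0.4762; otherwise keeping the unit dominates.
Ada alone (share 9/18) is above the threshold, contributing 25; the remaining 4 contribute 0. Total contributed: 25.
The group account pays out 2.1 × 25 = 52.50 in total (split across the unequal shares, but the aggregate is all that matters for the group sum).
The 4 free-riders keep 25 each, adding 100. Group total = 100 + 52.50 = 152.50.

152.50 points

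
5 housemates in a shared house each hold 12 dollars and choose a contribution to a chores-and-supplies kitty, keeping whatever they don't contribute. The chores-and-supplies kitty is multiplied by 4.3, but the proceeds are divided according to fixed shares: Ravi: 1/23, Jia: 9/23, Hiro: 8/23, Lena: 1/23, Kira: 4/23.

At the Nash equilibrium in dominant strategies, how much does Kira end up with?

Player j's private return per contributed unit is 4.3 × (j's share). Contributing is weakly dominant for j when that share is at least 1/4.3 = 0.2326, and contributing 0 is dominant otherwise.
Jia and Hiro are above the threshold, contributing 12 each; the remaining 3 contribute 0. Total contributed: 24.
Kira keeps 12 and receives 4.3 × 24 × 4/23 = 17.95 from the chores-and-supplies kitty, for a payoff of 29.95.

29.95 dollars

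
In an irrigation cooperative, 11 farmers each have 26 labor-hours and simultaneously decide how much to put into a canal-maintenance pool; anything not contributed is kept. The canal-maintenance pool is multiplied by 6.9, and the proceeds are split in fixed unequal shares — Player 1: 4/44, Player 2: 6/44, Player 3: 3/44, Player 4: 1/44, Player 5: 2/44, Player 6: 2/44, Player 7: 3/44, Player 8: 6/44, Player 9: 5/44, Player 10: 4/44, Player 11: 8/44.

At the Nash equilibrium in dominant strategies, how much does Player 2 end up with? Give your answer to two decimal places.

50.46 labor-hours

A player with share s gets back 6.9·s per unit contributed, so full contribution is dominant for anyone with s > 1/6.9 = 0.1449 and zero contribution is dominant for anyone below.
Only Player 11 (8/44) clears that bar, contributing 26; the remaining 10 contribute 0. Total contributed: 26.
Player 2 keeps 26 and receives 6.9 × 26 × 6/44 = 24.46 from the canal-maintenance pool, for a payoff of 50.46.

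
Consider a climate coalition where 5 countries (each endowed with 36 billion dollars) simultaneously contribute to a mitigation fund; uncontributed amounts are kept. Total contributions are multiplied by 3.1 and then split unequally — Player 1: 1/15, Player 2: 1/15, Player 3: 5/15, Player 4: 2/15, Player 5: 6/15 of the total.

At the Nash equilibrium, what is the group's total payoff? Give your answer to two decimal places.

331.20 billion dollars

Player j's private return per contributed unit is 3.1 × (j's share). Contributing is weakly dominant for j when that share is at least 1/3.1 = 0.3226, and contributing 0 is dominant otherwise.
The shares above 0.3226 belong to Player 3 and Player 5, contributing 36 each; the remaining 3 contribute 0. Total contributed: 72.
The mitigation fund pays out 3.1 × 72 = 223.20 in total (split across the unequal shares, but the aggregate is all that matters for the group sum).
The 3 free-riders keep 36 each, adding 108. Group total = 108 + 223.20 = 331.20.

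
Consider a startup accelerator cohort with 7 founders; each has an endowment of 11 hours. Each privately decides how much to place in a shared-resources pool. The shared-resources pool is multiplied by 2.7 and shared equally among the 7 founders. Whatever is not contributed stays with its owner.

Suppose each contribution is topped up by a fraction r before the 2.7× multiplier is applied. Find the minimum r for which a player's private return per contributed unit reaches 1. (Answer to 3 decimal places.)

1.593

With matching at rate r, one contributed unit becomes (1 + r) in the shared-resources pool and returns 2.7 × (1 + r) / 7 to the contributor.
Setting this equal to 1: 1 + r = 7/2.7 = 2.5926.
So the minimum matching rate is r = 2.5926 − 1 = 1.593.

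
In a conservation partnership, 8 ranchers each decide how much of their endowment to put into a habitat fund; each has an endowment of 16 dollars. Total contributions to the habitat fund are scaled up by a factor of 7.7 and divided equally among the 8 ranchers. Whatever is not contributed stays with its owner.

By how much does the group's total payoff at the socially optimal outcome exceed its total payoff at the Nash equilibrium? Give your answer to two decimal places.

857.60 dollars

Each contributed unit returns 7.7/8 = 0.9625 to its contributor — below 1 — so contributing 0 is dominant for every player. At the Nash equilibrium everyone keeps their 16, and the group total is 8 × 16 = 128.
Each contributed unit returns 7.700 to the group as a whole (0.9625 to each of 8 players), which exceeds 1, so the social optimum is full contribution: group total = 7.700 × 128 = 985.60.
Efficiency loss = 985.60 − 128 = 857.60.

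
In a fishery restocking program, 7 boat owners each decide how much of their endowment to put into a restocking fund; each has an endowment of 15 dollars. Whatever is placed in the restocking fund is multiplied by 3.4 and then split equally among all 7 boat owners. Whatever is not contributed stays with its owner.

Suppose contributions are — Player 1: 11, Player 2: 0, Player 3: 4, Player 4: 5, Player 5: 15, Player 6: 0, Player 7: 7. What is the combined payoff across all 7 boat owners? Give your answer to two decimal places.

Total contributed: 11 + 0 + 4 + 5 + 15 + 0 + 7 = 42; total kept: 7 × 15 − 42 = 63.
The restocking fund pays out 3.4 × 42 = 142.80 in aggregate.
Group total = 63 + 142.80 = 205.80.

205.80 dollars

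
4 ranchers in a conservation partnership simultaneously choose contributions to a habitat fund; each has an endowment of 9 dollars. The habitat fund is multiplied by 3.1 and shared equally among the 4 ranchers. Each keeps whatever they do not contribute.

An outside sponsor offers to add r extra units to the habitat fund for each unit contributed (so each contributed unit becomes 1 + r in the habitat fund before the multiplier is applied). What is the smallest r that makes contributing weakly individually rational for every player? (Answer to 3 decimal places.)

With matching at rate r, one contributed unit becomes (1 + r) in the habitat fund and returns 3.1 × (1 + r) / 4 to the contributor.
Setting this equal to 1: 1 + r = 4/3.1 = 1.2903.
So the minimum matching rate is r = 1.2903 − 1 = 0.290.

0.290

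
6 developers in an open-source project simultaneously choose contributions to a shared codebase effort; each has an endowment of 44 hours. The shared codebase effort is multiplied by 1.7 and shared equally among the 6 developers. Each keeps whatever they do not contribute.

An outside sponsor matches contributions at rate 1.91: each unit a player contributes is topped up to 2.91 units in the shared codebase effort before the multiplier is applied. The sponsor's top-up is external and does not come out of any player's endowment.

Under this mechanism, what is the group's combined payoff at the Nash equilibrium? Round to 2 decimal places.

264.00 hours

With the mechanism, a contributed unit returns 1.7 × 2.91 / 6 = 0.8245 per unit of net cost — still below 1 — so contributing 0 remains dominant for every player.
Everyone keeps their endowment and the group total is 6 × 44 = 264.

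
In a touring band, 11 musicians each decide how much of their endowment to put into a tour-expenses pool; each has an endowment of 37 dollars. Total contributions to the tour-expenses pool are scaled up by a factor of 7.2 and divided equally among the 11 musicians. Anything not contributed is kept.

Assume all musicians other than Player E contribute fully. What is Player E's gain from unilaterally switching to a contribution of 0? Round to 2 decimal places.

Switching from a contribution of 37 to 0 lets Player E keep an extra 37 dollars, but lowers the tour-expenses pool by 37, which costs Player E their own share of that drop: 7.2/11 × 37 = 24.22.
Net gain = 37 − 24.22 = 12.78. The private return per contributed unit (0.6545) is below 1, so free-riding is indeed the best response regardless of what the others do.

12.78 dollars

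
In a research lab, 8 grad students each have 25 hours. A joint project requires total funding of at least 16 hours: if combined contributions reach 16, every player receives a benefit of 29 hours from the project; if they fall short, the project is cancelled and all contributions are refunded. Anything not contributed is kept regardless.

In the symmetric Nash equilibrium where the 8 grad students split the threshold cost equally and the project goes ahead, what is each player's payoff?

Equal share of the threshold: 16/8 = 2.
At this profile no one gains by cutting their contribution: any cut drops the total below 16, the project is cancelled, contributions are refunded, and the deviator ends with 25, which is less than 25 − 2 + 29 = 52. Contributing more than 2 just wastes the excess. So contributing exactly 2 is a best response.
Each player's payoff: 25 − 2 + 29 = 52.

52 hours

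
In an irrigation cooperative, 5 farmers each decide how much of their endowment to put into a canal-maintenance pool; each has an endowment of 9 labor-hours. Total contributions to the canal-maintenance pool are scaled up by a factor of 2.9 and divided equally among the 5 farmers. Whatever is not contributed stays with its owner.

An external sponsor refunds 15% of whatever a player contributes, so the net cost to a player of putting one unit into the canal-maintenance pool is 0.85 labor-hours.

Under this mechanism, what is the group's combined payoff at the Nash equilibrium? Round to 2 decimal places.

With the mechanism, a contributed unit returns (2.9/5) / 0.85 = 0.6824 per unit of net cost — still below 1 — so contributing 0 remains dominant for every player.
At the Nash equilibrium no one contributes; group total payoff = 5 × 9 = 45.

45.00 labor-hours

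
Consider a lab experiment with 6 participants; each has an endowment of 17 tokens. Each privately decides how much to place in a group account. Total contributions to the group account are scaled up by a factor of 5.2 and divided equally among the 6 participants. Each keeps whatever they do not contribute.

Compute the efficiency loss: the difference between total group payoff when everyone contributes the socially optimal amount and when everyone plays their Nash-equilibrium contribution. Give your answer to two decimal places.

428.40 tokens

Each contributed unit returns 5.2/6 = 0.8667 to its contributor — below 1 — so contributing 0 is dominant for every player. At the Nash equilibrium everyone keeps their 17, and the group total is 6 × 17 = 102.
Each contributed unit returns 5.200 to the group as a whole (0.8667 to each of 6 players), which exceeds 1, so the social optimum is full contribution: group total = 5.200 × 102 = 530.40.
Efficiency loss = 530.40 − 102 = 428.40.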